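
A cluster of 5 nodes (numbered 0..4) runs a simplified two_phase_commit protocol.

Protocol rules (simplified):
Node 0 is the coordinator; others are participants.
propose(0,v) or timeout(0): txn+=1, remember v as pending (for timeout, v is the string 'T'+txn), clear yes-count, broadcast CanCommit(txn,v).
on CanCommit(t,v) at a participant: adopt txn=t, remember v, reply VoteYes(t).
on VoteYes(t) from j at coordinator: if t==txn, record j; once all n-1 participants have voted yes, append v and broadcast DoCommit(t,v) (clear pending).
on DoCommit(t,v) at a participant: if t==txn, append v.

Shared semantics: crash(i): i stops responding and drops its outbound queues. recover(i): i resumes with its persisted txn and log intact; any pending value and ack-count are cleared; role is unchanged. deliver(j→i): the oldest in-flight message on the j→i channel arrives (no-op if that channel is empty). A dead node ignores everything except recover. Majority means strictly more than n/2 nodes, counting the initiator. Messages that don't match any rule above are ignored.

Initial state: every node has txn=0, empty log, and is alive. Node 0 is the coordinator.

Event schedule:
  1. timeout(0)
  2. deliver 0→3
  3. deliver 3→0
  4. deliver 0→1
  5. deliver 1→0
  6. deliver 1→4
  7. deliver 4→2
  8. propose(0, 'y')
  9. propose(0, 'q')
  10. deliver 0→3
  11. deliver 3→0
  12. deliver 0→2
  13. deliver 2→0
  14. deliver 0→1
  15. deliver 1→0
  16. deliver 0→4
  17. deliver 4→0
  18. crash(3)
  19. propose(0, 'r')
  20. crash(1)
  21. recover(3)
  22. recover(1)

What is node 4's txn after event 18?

after 1 — timeout(0): n0:coor/t1/[-]
after 2 — deliver 0→3: n3:part/t1/[-]
after 3 — deliver 3→0: ·
after 4 — deliver 0→1: n1:part/t1/[-]
after 5 — deliver 1→0: ·
after 6 — deliver 1→4: ·
after 7 — deliver 4→2: ·
after 8 — propose(0,'y'): n0:coor/t2/[-]
after 9 — propose(0,'q'): n0:coor/t3/[-]
after 10 — deliver 0→3: n3:part/t2/[-]
after 11 — deliver 3→0: ·
after 12 — deliver 0→2: n2:part/t1/[-]
after 13 — deliver 2→0: ·
after 14 — deliver 0→1: n1:part/t2/[-]
after 15 — deliver 1→0: ·
after 16 — deliver 0→4: n4:part/t1/[-]
after 17 — deliver 4→0: ·
after 18 — crash(3): n3:✗part/t2/[-]

1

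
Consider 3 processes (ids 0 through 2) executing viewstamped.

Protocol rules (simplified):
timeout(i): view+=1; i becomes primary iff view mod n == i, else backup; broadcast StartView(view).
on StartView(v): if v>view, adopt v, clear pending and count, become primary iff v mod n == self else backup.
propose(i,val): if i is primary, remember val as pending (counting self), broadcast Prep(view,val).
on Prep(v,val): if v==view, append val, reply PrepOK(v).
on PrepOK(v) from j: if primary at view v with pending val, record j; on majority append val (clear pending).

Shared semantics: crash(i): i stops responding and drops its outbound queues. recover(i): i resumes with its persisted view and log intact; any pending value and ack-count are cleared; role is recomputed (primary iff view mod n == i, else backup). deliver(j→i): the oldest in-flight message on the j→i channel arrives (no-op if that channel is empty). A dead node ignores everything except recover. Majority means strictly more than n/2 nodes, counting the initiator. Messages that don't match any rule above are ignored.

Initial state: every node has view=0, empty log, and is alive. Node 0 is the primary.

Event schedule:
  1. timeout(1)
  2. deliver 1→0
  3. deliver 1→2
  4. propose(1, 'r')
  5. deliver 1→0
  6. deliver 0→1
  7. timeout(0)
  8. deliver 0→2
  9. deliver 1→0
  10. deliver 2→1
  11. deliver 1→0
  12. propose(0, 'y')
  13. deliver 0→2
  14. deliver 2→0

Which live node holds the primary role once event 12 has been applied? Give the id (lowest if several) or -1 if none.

1

after 1 — timeout(1): n1:prim/v1/[-]
after 2 — deliver 1→0: n0:back/v1/[-]
after 3 — deliver 1→2: n2:back/v1/[-]
after 4 — propose(1,'r'): ·
after 5 — deliver 1→0: n0:back/v1/[r]
after 6 — deliver 0→1: n1:prim/v1/[r]
after 7 — timeout(0): n0:back/v2/[r]
after 8 — deliver 0→2: n2:prim/v2/[-]
after 9 — deliver 1→0: ·
after 10 — deliver 2→1: ·
after 11 — deliver 1→0: ·
after 12 — propose(0,'y'): ·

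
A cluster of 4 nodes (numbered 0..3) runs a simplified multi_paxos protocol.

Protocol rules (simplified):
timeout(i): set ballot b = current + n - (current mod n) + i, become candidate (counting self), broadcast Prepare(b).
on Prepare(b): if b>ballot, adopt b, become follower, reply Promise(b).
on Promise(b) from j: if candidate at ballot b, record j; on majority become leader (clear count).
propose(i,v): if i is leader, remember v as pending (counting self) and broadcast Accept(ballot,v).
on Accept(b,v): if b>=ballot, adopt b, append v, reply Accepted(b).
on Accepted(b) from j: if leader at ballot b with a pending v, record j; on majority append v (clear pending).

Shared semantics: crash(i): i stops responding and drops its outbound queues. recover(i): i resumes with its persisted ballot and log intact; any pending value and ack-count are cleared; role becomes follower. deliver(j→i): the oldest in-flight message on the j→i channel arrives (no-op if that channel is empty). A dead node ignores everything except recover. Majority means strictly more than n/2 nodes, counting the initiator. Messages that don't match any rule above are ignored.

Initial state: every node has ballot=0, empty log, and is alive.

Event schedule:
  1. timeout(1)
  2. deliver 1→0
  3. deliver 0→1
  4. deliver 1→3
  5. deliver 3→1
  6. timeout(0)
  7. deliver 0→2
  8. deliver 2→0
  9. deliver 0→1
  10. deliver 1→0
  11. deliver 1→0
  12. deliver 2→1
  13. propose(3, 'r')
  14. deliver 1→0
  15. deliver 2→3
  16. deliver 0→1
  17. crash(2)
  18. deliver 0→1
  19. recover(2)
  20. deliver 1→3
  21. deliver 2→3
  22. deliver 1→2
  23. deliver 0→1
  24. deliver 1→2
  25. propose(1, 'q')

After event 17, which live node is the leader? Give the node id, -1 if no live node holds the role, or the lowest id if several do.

0

step 1 timeout(1): 1={cand,b=5,log=-}
step 2 deliver 1→0: 0={foll,b=5,log=-}
step 3 deliver 0→1: —
step 4 deliver 1→3: 3={foll,b=5,log=-}
step 5 deliver 3→1: 1={lead,b=5,log=-}
step 6 timeout(0): 0={cand,b=8,log=-}
step 7 deliver 0→2: 2={foll,b=8,log=-}
step 8 deliver 2→0: —
step 9 deliver 0→1: 1={foll,b=8,log=-}
step 10 deliver 1→0: 0={lead,b=8,log=-}
step 11 deliver 1→0: —
step 12 deliver 2→1: —
step 13 propose(3,'r'): —
step 14 deliver 1→0: —
step 15 deliver 2→3: —
step 16 deliver 0→1: —
step 17 crash(2): 2={✗foll,b=8,log=-}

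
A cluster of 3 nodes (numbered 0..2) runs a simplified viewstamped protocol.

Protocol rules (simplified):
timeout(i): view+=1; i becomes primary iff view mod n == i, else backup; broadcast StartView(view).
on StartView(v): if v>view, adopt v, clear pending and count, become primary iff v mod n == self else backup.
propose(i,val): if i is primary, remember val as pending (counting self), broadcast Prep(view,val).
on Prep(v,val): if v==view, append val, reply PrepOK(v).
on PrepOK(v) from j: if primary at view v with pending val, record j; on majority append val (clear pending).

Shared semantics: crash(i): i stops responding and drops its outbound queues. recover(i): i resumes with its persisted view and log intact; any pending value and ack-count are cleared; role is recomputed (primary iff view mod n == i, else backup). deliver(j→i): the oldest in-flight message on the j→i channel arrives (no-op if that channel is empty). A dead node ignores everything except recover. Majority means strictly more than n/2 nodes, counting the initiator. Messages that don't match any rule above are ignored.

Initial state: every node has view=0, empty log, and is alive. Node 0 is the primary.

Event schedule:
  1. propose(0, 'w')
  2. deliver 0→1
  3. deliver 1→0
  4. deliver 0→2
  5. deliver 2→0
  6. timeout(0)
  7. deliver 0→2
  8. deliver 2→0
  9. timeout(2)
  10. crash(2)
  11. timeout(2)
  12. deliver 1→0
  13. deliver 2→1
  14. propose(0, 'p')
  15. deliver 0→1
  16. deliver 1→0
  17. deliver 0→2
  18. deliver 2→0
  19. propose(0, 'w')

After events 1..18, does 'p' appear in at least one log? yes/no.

no

step 1 propose(0,'w'): —
step 2 deliver 0→1: 1={back,v=0,log=w}
step 3 deliver 1→0: 0={prim,v=0,log=w}
step 4 deliver 0→2: 2={back,v=0,log=w}
step 5 deliver 2→0: —
step 6 timeout(0): 0={back,v=1,log=w}
step 7 deliver 0→2: 2={back,v=1,log=w}
step 8 deliver 2→0: —
step 9 timeout(2): 2={prim,v=2,log=w}
step 10 crash(2): 2={✗prim,v=2,log=w}
step 11 timeout(2): —
step 12 deliver 1→0: —
step 13 deliver 2→1: —
step 14 propose(0,'p'): —
step 15 deliver 0→1: 1={prim,v=1,log=w}
step 16 deliver 1→0: —
step 17 deliver 0→2: —
step 18 deliver 2→0: —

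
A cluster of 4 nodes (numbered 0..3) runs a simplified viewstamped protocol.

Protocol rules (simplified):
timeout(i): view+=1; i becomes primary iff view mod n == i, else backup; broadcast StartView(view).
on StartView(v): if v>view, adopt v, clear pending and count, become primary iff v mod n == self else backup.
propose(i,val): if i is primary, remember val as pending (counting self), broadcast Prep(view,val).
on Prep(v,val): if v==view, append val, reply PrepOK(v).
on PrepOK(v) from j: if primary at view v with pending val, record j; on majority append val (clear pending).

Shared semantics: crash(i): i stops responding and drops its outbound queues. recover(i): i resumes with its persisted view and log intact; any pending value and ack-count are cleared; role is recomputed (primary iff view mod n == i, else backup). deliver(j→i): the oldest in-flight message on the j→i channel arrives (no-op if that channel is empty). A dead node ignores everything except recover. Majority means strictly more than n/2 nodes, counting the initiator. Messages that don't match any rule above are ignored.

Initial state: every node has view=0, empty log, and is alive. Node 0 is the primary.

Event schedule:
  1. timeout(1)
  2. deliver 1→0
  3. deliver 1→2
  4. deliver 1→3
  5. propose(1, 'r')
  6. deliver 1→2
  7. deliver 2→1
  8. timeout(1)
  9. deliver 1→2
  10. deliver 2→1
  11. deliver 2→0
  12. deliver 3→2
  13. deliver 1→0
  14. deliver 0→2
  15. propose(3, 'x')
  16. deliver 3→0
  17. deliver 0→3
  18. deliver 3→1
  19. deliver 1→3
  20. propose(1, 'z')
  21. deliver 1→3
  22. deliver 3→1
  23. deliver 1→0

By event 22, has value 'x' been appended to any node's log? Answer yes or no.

no

1. timeout(1):  <1:prim v1 ->
2. deliver 1→0:  <0:back v1 ->
3. deliver 1→2:  <2:back v1 ->
4. deliver 1→3:  <3:back v1 ->
5. propose(1,'r'):  nop
6. deliver 1→2:  <2:back v1 r>
7. deliver 2→1:  nop
8. timeout(1):  <1:back v2 ->
9. deliver 1→2:  <2:prim v2 r>
10. deliver 2→1:  nop
11. deliver 2→0:  nop
12. deliver 3→2:  nop
13. deliver 1→0:  <0:back v1 r>
14. deliver 0→2:  nop
15. propose(3,'x'):  nop
16. deliver 3→0:  nop
17. deliver 0→3:  nop
18. deliver 3→1:  nop
19. deliver 1→3:  <3:back v1 r>
20. propose(1,'z'):  nop
21. deliver 1→3:  <3:back v2 r>
22. deliver 3→1:  nop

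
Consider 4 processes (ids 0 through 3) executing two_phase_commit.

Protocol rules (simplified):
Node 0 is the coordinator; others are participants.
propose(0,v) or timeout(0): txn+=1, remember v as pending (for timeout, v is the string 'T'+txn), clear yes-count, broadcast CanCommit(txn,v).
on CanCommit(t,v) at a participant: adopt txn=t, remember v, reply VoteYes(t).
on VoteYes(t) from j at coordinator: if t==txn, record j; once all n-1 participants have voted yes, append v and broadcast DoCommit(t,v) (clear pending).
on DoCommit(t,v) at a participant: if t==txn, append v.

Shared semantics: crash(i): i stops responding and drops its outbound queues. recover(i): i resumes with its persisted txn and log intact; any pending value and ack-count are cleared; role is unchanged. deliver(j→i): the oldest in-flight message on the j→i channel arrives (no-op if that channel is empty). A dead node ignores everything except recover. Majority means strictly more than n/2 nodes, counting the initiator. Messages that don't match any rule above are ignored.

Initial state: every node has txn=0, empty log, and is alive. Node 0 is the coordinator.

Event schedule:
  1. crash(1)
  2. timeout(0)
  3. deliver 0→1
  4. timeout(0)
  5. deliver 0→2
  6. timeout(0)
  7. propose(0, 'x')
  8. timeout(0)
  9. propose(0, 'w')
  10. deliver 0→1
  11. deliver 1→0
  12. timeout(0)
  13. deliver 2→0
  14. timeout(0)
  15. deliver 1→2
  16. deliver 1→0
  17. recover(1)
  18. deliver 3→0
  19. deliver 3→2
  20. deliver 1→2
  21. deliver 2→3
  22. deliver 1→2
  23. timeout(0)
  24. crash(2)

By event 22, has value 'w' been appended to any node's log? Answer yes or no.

no

1. crash(1):  <1:✗part t0 ->
2. timeout(0):  <0:coor t1 ->
3. deliver 0→1:  nop
4. timeout(0):  <0:coor t2 ->
5. deliver 0→2:  <2:part t1 ->
6. timeout(0):  <0:coor t3 ->
7. propose(0,'x'):  <0:coor t4 ->
8. timeout(0):  <0:coor t5 ->
9. propose(0,'w'):  <0:coor t6 ->
10. deliver 0→1:  nop
11. deliver 1→0:  nop
12. timeout(0):  <0:coor t7 ->
13. deliver 2→0:  nop
14. timeout(0):  <0:coor t8 ->
15. deliver 1→2:  nop
16. deliver 1→0:  nop
17. recover(1):  <1:part t0 ->
18. deliver 3→0:  nop
19. deliver 3→2:  nop
20. deliver 1→2:  nop
21. deliver 2→3:  nop
22. deliver 1→2:  nop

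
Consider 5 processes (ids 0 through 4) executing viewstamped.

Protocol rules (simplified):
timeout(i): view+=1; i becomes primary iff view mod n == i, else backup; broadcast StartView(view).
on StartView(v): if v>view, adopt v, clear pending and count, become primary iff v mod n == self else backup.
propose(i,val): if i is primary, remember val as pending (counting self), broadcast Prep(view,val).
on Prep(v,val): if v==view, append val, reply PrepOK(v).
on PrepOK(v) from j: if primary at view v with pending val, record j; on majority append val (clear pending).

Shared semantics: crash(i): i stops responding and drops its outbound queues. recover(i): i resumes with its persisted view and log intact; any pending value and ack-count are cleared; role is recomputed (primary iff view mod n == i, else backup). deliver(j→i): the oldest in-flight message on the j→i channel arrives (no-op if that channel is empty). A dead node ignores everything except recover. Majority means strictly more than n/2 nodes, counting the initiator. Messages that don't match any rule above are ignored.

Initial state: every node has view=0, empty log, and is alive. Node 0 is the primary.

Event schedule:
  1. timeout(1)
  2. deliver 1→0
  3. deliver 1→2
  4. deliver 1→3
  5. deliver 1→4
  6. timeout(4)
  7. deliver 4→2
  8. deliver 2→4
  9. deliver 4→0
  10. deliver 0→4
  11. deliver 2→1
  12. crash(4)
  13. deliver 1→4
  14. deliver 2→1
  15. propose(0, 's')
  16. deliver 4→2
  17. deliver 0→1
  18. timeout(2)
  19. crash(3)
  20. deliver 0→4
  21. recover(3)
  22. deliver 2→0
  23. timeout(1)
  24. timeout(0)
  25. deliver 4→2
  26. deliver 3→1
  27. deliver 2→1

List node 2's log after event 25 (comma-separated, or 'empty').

empty

[1] timeout(1) → N1(prim v1 [-])
[2] deliver 1→0 → N0(back v1 [-])
[3] deliver 1→2 → N2(back v1 [-])
[4] deliver 1→3 → N3(back v1 [-])
[5] deliver 1→4 → N4(back v1 [-])
[6] timeout(4) → N4(back v2 [-])
[7] deliver 4→2 → N2(prim v2 [-])
[8] deliver 2→4 → ∅
[9] deliver 4→0 → N0(back v2 [-])
[10] deliver 0→4 → ∅
[11] deliver 2→1 → ∅
[12] crash(4) → N4(✗back v2 [-])
[13] deliver 1→4 → ∅
[14] deliver 2→1 → ∅
[15] propose(0,'s') → ∅
[16] deliver 4→2 → ∅
[17] deliver 0→1 → ∅
[18] timeout(2) → N2(back v3 [-])
[19] crash(3) → N3(✗back v1 [-])
[20] deliver 0→4 → ∅
[21] recover(3) → N3(back v1 [-])
[22] deliver 2→0 → N0(back v3 [-])
[23] timeout(1) → N1(back v2 [-])
[24] timeout(0) → N0(back v4 [-])
[25] deliver 4→2 → ∅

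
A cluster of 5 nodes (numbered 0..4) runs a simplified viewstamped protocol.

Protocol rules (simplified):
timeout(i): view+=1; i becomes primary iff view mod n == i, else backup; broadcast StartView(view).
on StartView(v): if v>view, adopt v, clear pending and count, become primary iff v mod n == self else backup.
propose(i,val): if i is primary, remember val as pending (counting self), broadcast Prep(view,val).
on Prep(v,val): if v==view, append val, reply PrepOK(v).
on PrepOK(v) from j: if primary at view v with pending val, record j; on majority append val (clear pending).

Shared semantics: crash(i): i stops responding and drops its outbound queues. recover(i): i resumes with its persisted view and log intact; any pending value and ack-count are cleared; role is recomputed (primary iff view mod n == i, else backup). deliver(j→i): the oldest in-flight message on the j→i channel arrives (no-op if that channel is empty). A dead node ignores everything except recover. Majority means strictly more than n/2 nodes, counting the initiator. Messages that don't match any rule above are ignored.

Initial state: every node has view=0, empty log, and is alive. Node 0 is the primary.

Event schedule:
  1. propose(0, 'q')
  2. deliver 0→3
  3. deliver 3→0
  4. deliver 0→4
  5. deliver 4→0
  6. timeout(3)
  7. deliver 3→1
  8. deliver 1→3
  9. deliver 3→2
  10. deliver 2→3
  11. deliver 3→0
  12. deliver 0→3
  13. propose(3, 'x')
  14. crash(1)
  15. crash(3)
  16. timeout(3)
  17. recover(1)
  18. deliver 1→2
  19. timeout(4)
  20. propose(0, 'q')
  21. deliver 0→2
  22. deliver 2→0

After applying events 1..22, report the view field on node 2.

1

step 1 propose(0,'q'): —
step 2 deliver 0→3: 3={back,v=0,log=q}
step 3 deliver 3→0: —
step 4 deliver 0→4: 4={back,v=0,log=q}
step 5 deliver 4→0: 0={prim,v=0,log=q}
step 6 timeout(3): 3={back,v=1,log=q}
step 7 deliver 3→1: 1={prim,v=1,log=-}
step 8 deliver 1→3: —
step 9 deliver 3→2: 2={back,v=1,log=-}
step 10 deliver 2→3: —
step 11 deliver 3→0: 0={back,v=1,log=q}
step 12 deliver 0→3: —
step 13 propose(3,'x'): —
step 14 crash(1): 1={✗prim,v=1,log=-}
step 15 crash(3): 3={✗back,v=1,log=q}
step 16 timeout(3): —
step 17 recover(1): 1={prim,v=1,log=-}
step 18 deliver 1→2: —
step 19 timeout(4): 4={back,v=1,log=q}
step 20 propose(0,'q'): —
step 21 deliver 0→2: —
step 22 deliver 2→0: —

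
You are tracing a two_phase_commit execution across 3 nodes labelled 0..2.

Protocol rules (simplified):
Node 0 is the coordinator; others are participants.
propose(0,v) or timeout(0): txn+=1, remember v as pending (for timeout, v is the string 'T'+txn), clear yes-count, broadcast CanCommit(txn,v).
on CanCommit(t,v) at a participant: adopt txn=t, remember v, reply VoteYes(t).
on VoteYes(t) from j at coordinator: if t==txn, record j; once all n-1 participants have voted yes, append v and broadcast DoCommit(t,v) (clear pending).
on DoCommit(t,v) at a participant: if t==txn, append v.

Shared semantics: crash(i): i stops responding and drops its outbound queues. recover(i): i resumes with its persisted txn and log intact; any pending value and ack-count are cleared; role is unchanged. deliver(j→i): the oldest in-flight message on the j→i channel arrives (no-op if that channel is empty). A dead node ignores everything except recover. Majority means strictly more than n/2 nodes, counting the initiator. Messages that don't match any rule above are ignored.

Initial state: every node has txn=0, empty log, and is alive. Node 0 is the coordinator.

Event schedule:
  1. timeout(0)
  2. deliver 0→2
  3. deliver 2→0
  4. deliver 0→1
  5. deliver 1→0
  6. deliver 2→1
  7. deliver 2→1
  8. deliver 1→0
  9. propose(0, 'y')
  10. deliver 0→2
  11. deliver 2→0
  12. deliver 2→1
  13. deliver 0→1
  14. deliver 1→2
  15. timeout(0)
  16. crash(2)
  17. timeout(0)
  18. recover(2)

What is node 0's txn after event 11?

e1 timeout(0): 0[coor,t=1,-]
e2 deliver 0→2: 2[part,t=1,-]
e3 deliver 2→0: ·
e4 deliver 0→1: 1[part,t=1,-]
e5 deliver 1→0: 0[coor,t=1,T1]
e6 deliver 2→1: ·
e7 deliver 2→1: ·
e8 deliver 1→0: ·
e9 propose(0,'y'): 0[coor,t=2,T1]
e10 deliver 0→2: 2[part,t=1,T1]
e11 deliver 2→0: ·

2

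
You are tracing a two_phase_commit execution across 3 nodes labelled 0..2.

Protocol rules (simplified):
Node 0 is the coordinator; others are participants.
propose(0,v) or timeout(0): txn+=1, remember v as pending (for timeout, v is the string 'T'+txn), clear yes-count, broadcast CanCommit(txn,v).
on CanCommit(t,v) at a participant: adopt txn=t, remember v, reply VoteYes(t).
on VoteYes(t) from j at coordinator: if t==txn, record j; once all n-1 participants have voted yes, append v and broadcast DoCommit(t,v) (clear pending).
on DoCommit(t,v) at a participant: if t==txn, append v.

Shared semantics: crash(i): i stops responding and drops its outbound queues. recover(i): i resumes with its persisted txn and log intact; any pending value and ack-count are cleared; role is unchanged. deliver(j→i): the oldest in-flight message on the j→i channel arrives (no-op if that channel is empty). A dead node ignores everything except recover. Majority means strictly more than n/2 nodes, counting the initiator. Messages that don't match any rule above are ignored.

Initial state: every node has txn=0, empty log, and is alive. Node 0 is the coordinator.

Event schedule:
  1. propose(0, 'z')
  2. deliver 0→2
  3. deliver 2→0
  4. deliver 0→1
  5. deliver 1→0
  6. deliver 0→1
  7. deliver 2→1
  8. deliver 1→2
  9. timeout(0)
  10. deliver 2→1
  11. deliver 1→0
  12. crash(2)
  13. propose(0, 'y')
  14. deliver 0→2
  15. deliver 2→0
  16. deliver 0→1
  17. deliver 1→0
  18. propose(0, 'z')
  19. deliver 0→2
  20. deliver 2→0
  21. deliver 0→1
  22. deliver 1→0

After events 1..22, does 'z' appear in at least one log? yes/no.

after 1 — propose(0,'z'): n0:coor/t1/[-]
after 2 — deliver 0→2: n2:part/t1/[-]
after 3 — deliver 2→0: ·
after 4 — deliver 0→1: n1:part/t1/[-]
after 5 — deliver 1→0: n0:coor/t1/[z]
after 6 — deliver 0→1: n1:part/t1/[z]
after 7 — deliver 2→1: ·
after 8 — deliver 1→2: ·
after 9 — timeout(0): n0:coor/t2/[z]
after 10 — deliver 2→1: ·
after 11 — deliver 1→0: ·
after 12 — crash(2): n2:✗part/t1/[-]
after 13 — propose(0,'y'): n0:coor/t3/[z]
after 14 — deliver 0→2: ·
after 15 — deliver 2→0: ·
after 16 — deliver 0→1: n1:part/t2/[z]
after 17 — deliver 1→0: ·
after 18 — propose(0,'z'): n0:coor/t4/[z]
after 19 — deliver 0→2: ·
after 20 — deliver 2→0: ·
after 21 — deliver 0→1: n1:part/t3/[z]
after 22 — deliver 1→0: ·

yes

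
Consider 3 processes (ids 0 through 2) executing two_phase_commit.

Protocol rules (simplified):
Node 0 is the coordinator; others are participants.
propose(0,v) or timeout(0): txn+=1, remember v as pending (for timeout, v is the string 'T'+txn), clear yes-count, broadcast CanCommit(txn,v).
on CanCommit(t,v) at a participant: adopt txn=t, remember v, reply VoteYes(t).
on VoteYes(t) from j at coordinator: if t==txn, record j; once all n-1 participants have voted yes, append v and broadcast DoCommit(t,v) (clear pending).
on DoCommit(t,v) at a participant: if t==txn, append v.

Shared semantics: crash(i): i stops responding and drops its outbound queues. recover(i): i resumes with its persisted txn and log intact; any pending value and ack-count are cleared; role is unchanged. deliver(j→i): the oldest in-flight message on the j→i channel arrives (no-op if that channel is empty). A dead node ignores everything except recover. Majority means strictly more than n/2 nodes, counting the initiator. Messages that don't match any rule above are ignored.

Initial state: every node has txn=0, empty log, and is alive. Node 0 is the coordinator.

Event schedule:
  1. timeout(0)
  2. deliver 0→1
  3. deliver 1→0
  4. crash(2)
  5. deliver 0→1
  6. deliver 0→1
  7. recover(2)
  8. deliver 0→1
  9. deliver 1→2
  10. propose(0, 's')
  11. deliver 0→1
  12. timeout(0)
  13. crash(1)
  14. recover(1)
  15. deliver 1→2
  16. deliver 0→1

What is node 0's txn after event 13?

3

[1] timeout(0) → N0(coor t1 [-])
[2] deliver 0→1 → N1(part t1 [-])
[3] deliver 1→0 → ∅
[4] crash(2) → N2(✗part t0 [-])
[5] deliver 0→1 → ∅
[6] deliver 0→1 → ∅
[7] recover(2) → N2(part t0 [-])
[8] deliver 0→1 → ∅
[9] deliver 1→2 → ∅
[10] propose(0,'s') → N0(coor t2 [-])
[11] deliver 0→1 → N1(part t2 [-])
[12] timeout(0) → N0(coor t3 [-])
[13] crash(1) → N1(✗part t2 [-])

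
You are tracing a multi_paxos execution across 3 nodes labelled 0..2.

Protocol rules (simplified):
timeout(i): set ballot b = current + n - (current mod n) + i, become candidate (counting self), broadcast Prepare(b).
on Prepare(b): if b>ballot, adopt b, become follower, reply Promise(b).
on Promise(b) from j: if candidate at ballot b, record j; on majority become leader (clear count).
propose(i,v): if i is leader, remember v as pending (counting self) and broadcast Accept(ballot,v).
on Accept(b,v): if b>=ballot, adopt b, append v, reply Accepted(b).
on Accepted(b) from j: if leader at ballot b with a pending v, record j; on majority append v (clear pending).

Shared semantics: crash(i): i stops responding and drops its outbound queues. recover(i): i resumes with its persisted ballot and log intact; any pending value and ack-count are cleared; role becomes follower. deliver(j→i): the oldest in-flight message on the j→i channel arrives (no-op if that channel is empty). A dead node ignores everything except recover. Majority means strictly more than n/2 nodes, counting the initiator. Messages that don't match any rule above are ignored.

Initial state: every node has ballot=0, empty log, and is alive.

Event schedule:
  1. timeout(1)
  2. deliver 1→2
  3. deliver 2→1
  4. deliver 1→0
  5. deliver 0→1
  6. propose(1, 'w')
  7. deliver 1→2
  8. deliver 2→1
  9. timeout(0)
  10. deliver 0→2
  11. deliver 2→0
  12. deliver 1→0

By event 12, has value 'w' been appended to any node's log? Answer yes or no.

yes

after 1 — timeout(1): n1:cand/b4/[-]
after 2 — deliver 1→2: n2:foll/b4/[-]
after 3 — deliver 2→1: n1:lead/b4/[-]
after 4 — deliver 1→0: n0:foll/b4/[-]
after 5 — deliver 0→1: ·
after 6 — propose(1,'w'): ·
after 7 — deliver 1→2: n2:foll/b4/[w]
after 8 — deliver 2→1: n1:lead/b4/[w]
after 9 — timeout(0): n0:cand/b6/[-]
after 10 — deliver 0→2: n2:foll/b6/[w]
after 11 — deliver 2→0: n0:lead/b6/[-]
after 12 — deliver 1→0: ·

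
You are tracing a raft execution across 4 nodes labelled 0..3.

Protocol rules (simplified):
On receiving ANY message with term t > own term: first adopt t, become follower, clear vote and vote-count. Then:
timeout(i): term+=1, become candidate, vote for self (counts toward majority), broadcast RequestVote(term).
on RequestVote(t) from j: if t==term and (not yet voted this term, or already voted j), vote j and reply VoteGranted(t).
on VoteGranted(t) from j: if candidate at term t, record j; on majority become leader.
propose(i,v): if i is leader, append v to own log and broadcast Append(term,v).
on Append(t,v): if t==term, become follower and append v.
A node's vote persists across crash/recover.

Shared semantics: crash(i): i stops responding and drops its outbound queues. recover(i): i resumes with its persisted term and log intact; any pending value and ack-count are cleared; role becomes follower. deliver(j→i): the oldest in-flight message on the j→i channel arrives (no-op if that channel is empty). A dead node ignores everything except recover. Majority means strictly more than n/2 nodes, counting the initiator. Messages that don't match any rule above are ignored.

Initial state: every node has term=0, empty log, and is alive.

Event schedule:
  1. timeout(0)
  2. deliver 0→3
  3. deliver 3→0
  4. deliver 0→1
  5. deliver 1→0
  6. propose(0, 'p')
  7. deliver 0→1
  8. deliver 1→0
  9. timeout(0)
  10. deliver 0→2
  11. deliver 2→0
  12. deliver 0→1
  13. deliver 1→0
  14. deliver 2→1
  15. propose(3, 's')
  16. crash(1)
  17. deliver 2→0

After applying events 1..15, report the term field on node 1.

e1 timeout(0): 0[cand,t=1,-]
e2 deliver 0→3: 3[foll,t=1,-]
e3 deliver 3→0: ·
e4 deliver 0→1: 1[foll,t=1,-]
e5 deliver 1→0: 0[lead,t=1,-]
e6 propose(0,'p'): 0[lead,t=1,p]
e7 deliver 0→1: 1[foll,t=1,p]
e8 deliver 1→0: ·
e9 timeout(0): 0[cand,t=2,p]
e10 deliver 0→2: 2[foll,t=1,-]
e11 deliver 2→0: ·
e12 deliver 0→1: 1[foll,t=2,p]
e13 deliver 1→0: ·
e14 deliver 2→1: ·
e15 propose(3,'s'): ·

2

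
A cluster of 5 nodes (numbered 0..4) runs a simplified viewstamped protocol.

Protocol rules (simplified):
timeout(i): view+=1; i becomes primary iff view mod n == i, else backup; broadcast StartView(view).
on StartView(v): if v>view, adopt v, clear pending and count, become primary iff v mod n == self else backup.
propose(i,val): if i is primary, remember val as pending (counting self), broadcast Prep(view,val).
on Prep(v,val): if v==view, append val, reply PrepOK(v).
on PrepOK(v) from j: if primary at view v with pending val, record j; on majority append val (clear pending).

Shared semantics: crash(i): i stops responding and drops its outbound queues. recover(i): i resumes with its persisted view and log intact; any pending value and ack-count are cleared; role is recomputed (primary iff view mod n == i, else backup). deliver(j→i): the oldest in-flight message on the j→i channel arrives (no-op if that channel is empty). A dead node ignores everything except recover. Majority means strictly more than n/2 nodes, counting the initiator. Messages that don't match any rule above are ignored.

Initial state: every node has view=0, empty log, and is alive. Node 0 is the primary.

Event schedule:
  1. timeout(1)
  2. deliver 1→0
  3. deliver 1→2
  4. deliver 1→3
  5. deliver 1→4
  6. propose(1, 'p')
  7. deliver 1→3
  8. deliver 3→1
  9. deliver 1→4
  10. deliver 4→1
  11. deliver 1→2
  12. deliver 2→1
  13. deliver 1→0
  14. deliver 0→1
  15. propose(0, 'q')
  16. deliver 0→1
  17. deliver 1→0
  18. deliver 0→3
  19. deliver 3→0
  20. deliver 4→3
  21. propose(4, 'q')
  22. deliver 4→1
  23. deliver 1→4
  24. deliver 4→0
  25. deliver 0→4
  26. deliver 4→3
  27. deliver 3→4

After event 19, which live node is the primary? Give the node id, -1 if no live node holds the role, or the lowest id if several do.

1

step 1 timeout(1): 1={prim,v=1,log=-}
step 2 deliver 1→0: 0={back,v=1,log=-}
step 3 deliver 1→2: 2={back,v=1,log=-}
step 4 deliver 1→3: 3={back,v=1,log=-}
step 5 deliver 1→4: 4={back,v=1,log=-}
step 6 propose(1,'p'): —
step 7 deliver 1→3: 3={back,v=1,log=p}
step 8 deliver 3→1: —
step 9 deliver 1→4: 4={back,v=1,log=p}
step 10 deliver 4→1: 1={prim,v=1,log=p}
step 11 deliver 1→2: 2={back,v=1,log=p}
step 12 deliver 2→1: —
step 13 deliver 1→0: 0={back,v=1,log=p}
step 14 deliver 0→1: —
step 15 propose(0,'q'): —
step 16 deliver 0→1: —
step 17 deliver 1→0: —
step 18 deliver 0→3: —
step 19 deliver 3→0: —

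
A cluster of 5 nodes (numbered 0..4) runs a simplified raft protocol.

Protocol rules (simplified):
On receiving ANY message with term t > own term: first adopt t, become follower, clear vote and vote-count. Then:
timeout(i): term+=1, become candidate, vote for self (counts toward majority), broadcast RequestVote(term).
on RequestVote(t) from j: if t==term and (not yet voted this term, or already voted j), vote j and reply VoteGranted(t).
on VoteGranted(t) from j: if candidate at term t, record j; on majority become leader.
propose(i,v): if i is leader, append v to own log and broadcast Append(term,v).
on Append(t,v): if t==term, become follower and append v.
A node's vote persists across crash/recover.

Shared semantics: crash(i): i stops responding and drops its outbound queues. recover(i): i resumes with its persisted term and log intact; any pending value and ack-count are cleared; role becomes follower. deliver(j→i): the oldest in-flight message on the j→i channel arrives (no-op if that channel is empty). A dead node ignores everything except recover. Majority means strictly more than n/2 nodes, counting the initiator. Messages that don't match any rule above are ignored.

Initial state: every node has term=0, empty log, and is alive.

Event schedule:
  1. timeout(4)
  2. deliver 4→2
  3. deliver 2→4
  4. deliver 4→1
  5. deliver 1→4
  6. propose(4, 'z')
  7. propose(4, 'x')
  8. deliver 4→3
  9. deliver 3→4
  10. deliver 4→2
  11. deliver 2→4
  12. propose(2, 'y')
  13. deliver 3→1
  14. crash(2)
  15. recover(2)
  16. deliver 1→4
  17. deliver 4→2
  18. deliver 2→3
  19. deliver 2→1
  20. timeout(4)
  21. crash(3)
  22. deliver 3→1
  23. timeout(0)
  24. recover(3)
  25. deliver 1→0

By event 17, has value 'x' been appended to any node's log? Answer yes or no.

step 1 timeout(4): 4={cand,t=1,log=-}
step 2 deliver 4→2: 2={foll,t=1,log=-}
step 3 deliver 2→4: —
step 4 deliver 4→1: 1={foll,t=1,log=-}
step 5 deliver 1→4: 4={lead,t=1,log=-}
step 6 propose(4,'z'): 4={lead,t=1,log=z}
step 7 propose(4,'x'): 4={lead,t=1,log=z,x}
step 8 deliver 4→3: 3={foll,t=1,log=-}
step 9 deliver 3→4: —
step 10 deliver 4→2: 2={foll,t=1,log=z}
step 11 deliver 2→4: —
step 12 propose(2,'y'): —
step 13 deliver 3→1: —
step 14 crash(2): 2={✗foll,t=1,log=z}
step 15 recover(2): 2={foll,t=1,log=z}
step 16 deliver 1→4: —
step 17 deliver 4→2: 2={foll,t=1,log=z,x}

yes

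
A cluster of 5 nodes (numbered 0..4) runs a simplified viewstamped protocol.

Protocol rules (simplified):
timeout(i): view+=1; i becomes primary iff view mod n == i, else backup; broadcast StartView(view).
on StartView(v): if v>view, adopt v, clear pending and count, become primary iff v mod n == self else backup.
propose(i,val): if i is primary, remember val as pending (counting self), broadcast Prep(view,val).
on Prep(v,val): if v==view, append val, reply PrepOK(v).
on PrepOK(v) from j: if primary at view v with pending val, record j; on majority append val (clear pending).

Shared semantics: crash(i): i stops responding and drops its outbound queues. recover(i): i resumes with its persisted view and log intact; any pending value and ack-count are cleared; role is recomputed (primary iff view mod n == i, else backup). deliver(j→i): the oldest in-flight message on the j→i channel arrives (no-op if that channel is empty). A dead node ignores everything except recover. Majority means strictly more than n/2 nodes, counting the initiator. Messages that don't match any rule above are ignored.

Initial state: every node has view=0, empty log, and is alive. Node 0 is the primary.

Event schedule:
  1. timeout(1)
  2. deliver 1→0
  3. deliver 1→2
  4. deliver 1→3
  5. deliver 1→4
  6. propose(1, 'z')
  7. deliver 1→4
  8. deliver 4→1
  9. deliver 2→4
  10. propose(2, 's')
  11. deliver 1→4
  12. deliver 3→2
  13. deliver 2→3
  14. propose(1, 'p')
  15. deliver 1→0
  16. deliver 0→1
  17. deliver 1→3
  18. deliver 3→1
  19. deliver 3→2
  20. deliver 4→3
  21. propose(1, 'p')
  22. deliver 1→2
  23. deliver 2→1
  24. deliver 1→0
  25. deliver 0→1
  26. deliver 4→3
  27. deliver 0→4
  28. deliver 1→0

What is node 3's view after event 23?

1

1. timeout(1):  <1:prim v1 ->
2. deliver 1→0:  <0:back v1 ->
3. deliver 1→2:  <2:back v1 ->
4. deliver 1→3:  <3:back v1 ->
5. deliver 1→4:  <4:back v1 ->
6. propose(1,'z'):  nop
7. deliver 1→4:  <4:back v1 z>
8. deliver 4→1:  nop
9. deliver 2→4:  nop
10. propose(2,'s'):  nop
11. deliver 1→4:  nop
12. deliver 3→2:  nop
13. deliver 2→3:  nop
14. propose(1,'p'):  nop
15. deliver 1→0:  <0:back v1 z>
16. deliver 0→1:  nop
17. deliver 1→3:  <3:back v1 z>
18. deliver 3→1:  <1:prim v1 p>
19. deliver 3→2:  nop
20. deliver 4→3:  nop
21. propose(1,'p'):  nop
22. deliver 1→2:  <2:back v1 z>
23. deliver 2→1:  nop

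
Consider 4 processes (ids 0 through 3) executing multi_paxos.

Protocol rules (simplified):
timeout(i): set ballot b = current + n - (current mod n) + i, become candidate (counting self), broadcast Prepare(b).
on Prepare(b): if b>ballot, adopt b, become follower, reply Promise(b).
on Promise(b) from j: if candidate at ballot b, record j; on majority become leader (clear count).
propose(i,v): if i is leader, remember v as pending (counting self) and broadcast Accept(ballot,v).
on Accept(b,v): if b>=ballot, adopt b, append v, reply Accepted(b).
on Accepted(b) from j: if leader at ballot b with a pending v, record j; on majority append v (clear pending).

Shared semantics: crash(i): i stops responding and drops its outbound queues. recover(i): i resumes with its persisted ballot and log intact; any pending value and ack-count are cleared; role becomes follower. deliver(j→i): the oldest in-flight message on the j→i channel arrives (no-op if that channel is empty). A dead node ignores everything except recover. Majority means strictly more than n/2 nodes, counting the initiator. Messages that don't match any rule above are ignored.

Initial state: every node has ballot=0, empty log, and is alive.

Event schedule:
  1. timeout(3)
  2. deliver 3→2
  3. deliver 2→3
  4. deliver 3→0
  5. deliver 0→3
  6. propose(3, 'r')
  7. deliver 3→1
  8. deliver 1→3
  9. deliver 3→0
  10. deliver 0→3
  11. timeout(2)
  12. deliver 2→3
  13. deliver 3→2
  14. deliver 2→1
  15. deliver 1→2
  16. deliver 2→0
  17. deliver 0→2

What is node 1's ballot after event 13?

7

[1] timeout(3) → N3(cand b7 [-])
[2] deliver 3→2 → N2(foll b7 [-])
[3] deliver 2→3 → ∅
[4] deliver 3→0 → N0(foll b7 [-])
[5] deliver 0→3 → N3(lead b7 [-])
[6] propose(3,'r') → ∅
[7] deliver 3→1 → N1(foll b7 [-])
[8] deliver 1→3 → ∅
[9] deliver 3→0 → N0(foll b7 [r])
[10] deliver 0→3 → ∅
[11] timeout(2) → N2(cand b10 [-])
[12] deliver 2→3 → N3(foll b10 [-])
[13] deliver 3→2 → ∅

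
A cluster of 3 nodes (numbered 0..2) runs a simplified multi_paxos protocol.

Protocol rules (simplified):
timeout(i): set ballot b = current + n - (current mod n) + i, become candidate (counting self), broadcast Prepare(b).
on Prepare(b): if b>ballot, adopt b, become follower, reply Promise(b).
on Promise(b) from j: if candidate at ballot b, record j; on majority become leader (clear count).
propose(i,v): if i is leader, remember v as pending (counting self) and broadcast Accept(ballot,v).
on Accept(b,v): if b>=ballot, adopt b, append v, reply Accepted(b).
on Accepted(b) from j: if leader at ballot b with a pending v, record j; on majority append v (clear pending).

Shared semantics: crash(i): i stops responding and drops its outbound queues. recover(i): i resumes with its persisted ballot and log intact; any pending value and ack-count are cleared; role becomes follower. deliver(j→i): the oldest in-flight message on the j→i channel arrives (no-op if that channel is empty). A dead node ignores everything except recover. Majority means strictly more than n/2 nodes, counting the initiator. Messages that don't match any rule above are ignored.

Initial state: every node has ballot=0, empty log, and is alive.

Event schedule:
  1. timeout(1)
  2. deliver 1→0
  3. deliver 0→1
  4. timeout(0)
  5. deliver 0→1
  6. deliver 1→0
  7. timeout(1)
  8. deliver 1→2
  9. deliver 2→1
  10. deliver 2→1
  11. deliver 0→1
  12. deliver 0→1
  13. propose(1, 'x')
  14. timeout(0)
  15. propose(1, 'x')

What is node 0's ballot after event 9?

e1 timeout(1): 1[cand,b=4,-]
e2 deliver 1→0: 0[foll,b=4,-]
e3 deliver 0→1: 1[lead,b=4,-]
e4 timeout(0): 0[cand,b=6,-]
e5 deliver 0→1: 1[foll,b=6,-]
e6 deliver 1→0: 0[lead,b=6,-]
e7 timeout(1): 1[cand,b=10,-]
e8 deliver 1→2: 2[foll,b=4,-]
e9 deliver 2→1: ·

6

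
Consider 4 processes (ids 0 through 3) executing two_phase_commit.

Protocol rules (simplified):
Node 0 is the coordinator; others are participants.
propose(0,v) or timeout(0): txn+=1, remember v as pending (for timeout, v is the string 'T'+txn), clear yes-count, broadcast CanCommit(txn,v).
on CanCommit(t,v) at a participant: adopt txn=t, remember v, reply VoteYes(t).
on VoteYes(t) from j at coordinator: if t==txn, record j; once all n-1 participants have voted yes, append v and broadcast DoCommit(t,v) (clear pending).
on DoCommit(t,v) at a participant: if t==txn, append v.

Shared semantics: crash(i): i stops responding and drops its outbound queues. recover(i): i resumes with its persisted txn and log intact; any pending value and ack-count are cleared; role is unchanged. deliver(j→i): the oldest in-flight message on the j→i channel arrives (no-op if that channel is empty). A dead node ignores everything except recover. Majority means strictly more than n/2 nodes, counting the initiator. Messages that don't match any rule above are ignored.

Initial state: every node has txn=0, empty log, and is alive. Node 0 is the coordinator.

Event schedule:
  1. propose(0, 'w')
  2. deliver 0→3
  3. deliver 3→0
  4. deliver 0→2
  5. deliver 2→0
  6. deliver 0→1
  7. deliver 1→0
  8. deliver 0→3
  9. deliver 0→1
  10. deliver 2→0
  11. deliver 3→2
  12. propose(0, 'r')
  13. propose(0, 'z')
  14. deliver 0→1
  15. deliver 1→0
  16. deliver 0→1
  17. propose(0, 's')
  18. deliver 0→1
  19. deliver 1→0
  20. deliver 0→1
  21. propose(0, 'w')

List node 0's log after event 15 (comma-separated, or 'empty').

after 1 — propose(0,'w'): n0:coor/t1/[-]
after 2 — deliver 0→3: n3:part/t1/[-]
after 3 — deliver 3→0: ·
after 4 — deliver 0→2: n2:part/t1/[-]
after 5 — deliver 2→0: ·
after 6 — deliver 0→1: n1:part/t1/[-]
after 7 — deliver 1→0: n0:coor/t1/[w]
after 8 — deliver 0→3: n3:part/t1/[w]
after 9 — deliver 0→1: n1:part/t1/[w]
after 10 — deliver 2→0: ·
after 11 — deliver 3→2: ·
after 12 — propose(0,'r'): n0:coor/t2/[w]
after 13 — propose(0,'z'): n0:coor/t3/[w]
after 14 — deliver 0→1: n1:part/t2/[w]
after 15 — deliver 1→0: ·

w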